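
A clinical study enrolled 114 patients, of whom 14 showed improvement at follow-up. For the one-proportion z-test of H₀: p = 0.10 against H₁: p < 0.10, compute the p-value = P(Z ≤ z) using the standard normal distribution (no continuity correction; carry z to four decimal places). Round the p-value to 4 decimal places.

p-value = 0.7915

p̂ = 14/114 = 0.12281.
Null standard error: √(0.10·0.90/114) = √0.000789474 = 0.028098.
z = (p̂ − p₀)/SE = (14/114 − 0.10)/0.028098 ≈ 0.8117.
p-value = P(Z ≤ z) with z = 0.8117 → 0.7915.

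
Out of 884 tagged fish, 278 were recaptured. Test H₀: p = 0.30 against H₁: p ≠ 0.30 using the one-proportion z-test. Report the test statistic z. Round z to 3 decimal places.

z = 0.939

The sample proportion is 278/884 = 0.31448.
Under H₀, SE = √(p₀(1−p₀)/n) = √(0.30·0.70/884) = √0.000237557 = 0.015413.
Test statistic: z = 0.01448/0.015413 = 0.939.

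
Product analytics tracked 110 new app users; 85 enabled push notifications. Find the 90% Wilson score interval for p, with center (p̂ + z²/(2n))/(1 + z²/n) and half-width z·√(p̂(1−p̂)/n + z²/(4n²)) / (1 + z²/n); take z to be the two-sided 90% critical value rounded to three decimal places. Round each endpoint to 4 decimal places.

p̂ = 85/110 = 0.77273; z = 1.645, so z² = 2.706025.
Denominator 1 + z²/n = 1 + 2.706025/110 = 1.024600.
Center = (0.77273 + 0.012300)/1.024600 = 0.76618.
Radicand: p̂(1−p̂)/n + z²/(4n²) = 0.001596544 + 0.000055910 = 0.001652454.
Half-width = 1.645·√0.001652454/1.024600 = 0.06526.
Interval: 0.76618 ± 0.06526 → (0.7009, 0.8314).

(0.7009, 0.8314)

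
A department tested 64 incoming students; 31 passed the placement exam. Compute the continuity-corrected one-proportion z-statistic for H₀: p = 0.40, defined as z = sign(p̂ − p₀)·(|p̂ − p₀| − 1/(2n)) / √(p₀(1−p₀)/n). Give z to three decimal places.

Sample proportion p̂ = 31/64 = 0.48438. p̂ − p₀ = 0.084375.
Continuity correction 1/(2n) = 1/128 = 0.007812.
Corrected numerator: |0.084375| − 0.007812 = 0.076563.
Under H₀, SE = √(p₀(1−p₀)/n) = √(0.40·0.60/64) = √0.003750000 = 0.061237.
z = (+)0.076563/0.061237 = 1.250.

z = 1.250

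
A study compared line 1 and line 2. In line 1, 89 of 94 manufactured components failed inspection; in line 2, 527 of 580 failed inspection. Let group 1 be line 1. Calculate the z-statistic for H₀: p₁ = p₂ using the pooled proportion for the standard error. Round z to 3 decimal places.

Sample proportions: p̂₁ = 89/94 = 0.94681 and p̂₂ = 527/580 = 0.90862.
Pooling: p̂ = 616/674 = 0.91395.
SE = √[p̂(1−p̂)(1/n₁+1/n₂)] = √[0.91395·0.08605·(1/94+1/580)] ≈ 0.031181.
z = 0.03819/0.031181 = 1.225.

z = 1.225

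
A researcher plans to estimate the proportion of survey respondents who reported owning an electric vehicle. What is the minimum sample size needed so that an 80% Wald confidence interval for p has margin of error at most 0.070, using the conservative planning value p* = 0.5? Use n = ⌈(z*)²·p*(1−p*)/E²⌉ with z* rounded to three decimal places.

n = 84

z* = 1.282 at the 80% level.
p*(1−p*) = 0.50·0.50 = 0.2500.
(z*)²·p*(1−p*)/E² = 1.643524·0.2500/0.004900 = 83.853.
⌈83.853⌉ = 84.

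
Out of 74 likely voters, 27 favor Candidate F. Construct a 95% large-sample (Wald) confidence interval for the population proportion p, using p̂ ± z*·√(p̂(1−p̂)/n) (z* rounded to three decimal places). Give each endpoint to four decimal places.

(0.2552, 0.4745)

Sample proportion p̂ = 27/74 = 0.36486.
SE = √(p̂(1−p̂)/n) = √(0.231738/74) = 0.055961.
z* = 1.960 at the 95% level.
Margin = 1.960·0.055961 = 0.10968.
So the interval runs from 0.2552 to 0.4745.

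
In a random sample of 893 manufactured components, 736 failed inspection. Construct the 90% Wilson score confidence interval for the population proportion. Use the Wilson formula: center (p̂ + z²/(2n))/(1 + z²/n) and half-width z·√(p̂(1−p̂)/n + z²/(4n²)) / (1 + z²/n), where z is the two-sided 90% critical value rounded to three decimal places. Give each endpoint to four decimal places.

(0.8023, 0.8442)

Here p̂ = 736/893 = 0.82419 and z = 1.645 (z² = 2.706025).
1 + z²/n = 1.003030.
Center = (0.82419 + 0.001515)/1.003030 = 0.82321.
Radicand: p̂(1−p̂)/n + z²/(4n²) = 0.000162264 + 0.000000848 = 0.000163112.
Half-width = z·√(radicand)/denom = 1.645·0.012772/1.003030 = 0.02095.
So the interval runs from 0.8023 to 0.8442.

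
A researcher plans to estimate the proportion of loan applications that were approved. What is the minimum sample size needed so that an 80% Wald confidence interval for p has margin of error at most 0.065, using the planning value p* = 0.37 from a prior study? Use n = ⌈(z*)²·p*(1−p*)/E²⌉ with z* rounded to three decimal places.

n = 91

z* = 1.282 at the 80% level.
p*(1−p*) = 0.37·0.63 = 0.2331.
(z*)²·p*(1−p*)/E² = 1.643524·0.2331/0.004225 = 90.676.
Rounding up, n = 91.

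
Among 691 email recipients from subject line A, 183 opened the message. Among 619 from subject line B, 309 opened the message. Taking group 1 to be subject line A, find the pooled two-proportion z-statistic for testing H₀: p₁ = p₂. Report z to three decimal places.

p̂₁ = 183/691 = 0.26483, p̂₂ = 309/619 = 0.49919.
Pooled p̂ = (183+309)/(691+619) = 492/1310 = 0.37557.
Pooled SE = √[0.2345178·0.00306269] ≈ 0.026800.
z = -0.23436/0.026800 = -8.745.

z = -8.745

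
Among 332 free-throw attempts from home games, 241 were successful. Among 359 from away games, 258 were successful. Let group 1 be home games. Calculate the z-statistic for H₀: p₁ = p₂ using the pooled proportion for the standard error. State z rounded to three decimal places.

z = 0.212

p̂₁ = 241/332 = 0.72590, p̂₂ = 258/359 = 0.71866.
Pooling: p̂ = 499/691 = 0.72214.
Pooled SE = √[0.2006530·0.00579756] ≈ 0.034107.
z = (p̂₁ − p̂₂)/SE = (0.72590 − 0.71866)/0.034107 = 0.00724/0.034107 = 0.212.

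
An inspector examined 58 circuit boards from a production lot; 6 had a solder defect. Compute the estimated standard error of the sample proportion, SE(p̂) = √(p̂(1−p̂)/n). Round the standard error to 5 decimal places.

With x = 6 successes in n = 58, p̂ = 0.10345.
p̂(1−p̂) = 0.10345·0.89655 = 0.092748.
SE = √(0.092748/58) = 0.03999.

SE = 0.03999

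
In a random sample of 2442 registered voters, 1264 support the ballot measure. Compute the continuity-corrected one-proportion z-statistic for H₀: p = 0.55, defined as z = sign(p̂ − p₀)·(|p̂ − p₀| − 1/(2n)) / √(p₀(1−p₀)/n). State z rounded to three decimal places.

z = -3.197

p̂ = 1264/2442 = 0.51761. p̂ − p₀ = -0.032391.
Continuity correction 1/(2n) = 1/4884 = 0.000205.
Corrected numerator: |-0.032391| − 0.000205 = 0.032186.
Null standard error: √(0.55·0.45/2442) = √0.000101351 = 0.010067.
z = (−)0.032186/0.010067 = -3.197.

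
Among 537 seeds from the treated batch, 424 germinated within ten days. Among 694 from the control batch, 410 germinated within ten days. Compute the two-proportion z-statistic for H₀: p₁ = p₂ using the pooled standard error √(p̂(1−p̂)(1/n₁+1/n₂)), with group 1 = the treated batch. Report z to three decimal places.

z = 7.400

p̂₁ = 424/537 = 0.78957, p̂₂ = 410/694 = 0.59078.
Pooling: p̂ = 834/1231 = 0.67750.
SE = √[p̂(1−p̂)(1/n₁+1/n₂)] = √[0.67750·0.32250·(1/537+1/694)] ≈ 0.026865.
z = 0.19879/0.026865 = 7.400.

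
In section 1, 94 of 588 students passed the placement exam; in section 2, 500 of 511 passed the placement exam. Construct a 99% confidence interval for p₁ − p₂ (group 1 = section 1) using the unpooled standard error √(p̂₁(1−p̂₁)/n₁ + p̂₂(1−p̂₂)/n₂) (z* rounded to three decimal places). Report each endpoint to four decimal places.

p̂₁ = 0.15986, p̂₂ = 0.97847, so the observed difference is -0.81861.
SE = √(0.000228414 + 0.000041219) = √0.000269633 = 0.016421.
The 99% critical value is z* = 2.576. Margin = 2.576·0.016421 = 0.04230.
Interval: -0.81861 ± 0.04230 → (-0.8609, -0.7763).

(-0.8609, -0.7763)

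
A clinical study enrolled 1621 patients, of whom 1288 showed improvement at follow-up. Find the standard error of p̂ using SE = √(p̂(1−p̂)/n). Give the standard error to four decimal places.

SE = 0.0100

p̂ = 1288/1621 = 0.79457.
p̂(1−p̂) = 0.163229.
SE = √(0.163229/1621) = √0.000100696 = 0.0100.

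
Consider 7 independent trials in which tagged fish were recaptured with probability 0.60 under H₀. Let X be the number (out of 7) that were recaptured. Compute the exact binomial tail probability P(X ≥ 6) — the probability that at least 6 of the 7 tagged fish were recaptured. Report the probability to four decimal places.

P = 0.1586

X is binomial with n = 7 and p = 0.60.
P(X ≥ 6) = C(7,6)·0.60^6·0.40^1 + C(7,7)·0.60^7·0.40^0.
= 0.130637 + 0.027994 = 0.1586.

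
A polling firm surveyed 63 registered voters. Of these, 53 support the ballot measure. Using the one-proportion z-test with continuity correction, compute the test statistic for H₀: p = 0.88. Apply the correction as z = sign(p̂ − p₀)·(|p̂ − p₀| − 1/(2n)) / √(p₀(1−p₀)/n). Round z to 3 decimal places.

p̂ = 53/63 = 0.84127. p̂ − p₀ = -0.038730.
Continuity correction 1/(2n) = 1/126 = 0.007937.
Corrected numerator: |-0.038730| − 0.007937 = 0.030793.
Null standard error: √(0.88·0.12/63) = √0.001676190 = 0.040941.
z = (−)0.030793/0.040941 = -0.752.

z = -0.752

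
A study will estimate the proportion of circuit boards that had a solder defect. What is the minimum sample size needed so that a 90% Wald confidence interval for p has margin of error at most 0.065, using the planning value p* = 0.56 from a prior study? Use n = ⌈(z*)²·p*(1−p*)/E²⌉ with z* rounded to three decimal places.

n = 158

The 90% critical value is z* = 1.645.
p*(1−p*) = 0.2464.
Required n before rounding: 2.706025 × 0.2464 / 0.065² = 157.814.
⌈157.814⌉ = 158.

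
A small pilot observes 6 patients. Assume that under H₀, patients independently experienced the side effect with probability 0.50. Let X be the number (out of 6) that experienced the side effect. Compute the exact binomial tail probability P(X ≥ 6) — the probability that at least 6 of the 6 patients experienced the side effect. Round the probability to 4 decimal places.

X is binomial with n = 6 and p = 0.50.
P(X ≥ 6) = C(6,6)·0.50^6·0.50^0.
= 0.015625 = 0.0156.

P = 0.0156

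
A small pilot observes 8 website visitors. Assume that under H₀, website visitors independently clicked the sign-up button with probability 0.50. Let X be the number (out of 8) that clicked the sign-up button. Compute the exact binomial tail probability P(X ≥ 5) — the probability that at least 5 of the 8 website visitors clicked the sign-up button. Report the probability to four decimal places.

X is binomial with n = 8 and p = 0.50.
P(X ≥ 5) = C(8,5)·0.50^5·0.50^3 + C(8,6)·0.50^6·0.50^2 + C(8,7)·0.50^7·0.50^1 + C(8,8)·0.50^8·0.50^0.
= 0.218750 + 0.109375 + 0.031250 + 0.003906 = 0.3633.

P = 0.3633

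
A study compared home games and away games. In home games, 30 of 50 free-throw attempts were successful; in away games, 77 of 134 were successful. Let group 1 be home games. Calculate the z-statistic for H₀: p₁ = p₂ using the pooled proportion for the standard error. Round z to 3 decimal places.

z = 0.310

p̂₁ = 30/50 = 0.60000, p̂₂ = 77/134 = 0.57463.
Pooled p̂ = (30+77)/(50+134) = 107/184 = 0.58152.
Pooled SE = √[0.2433542·0.02746269] ≈ 0.081751.
z = (p̂₁ − p̂₂)/SE = (0.60000 − 0.57463)/0.081751 = 0.02537/0.081751 = 0.310.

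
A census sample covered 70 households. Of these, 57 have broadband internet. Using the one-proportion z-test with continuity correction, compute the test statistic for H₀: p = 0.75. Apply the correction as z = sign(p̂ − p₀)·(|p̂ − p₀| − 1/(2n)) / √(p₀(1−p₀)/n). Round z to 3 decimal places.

z = 1.104

p̂ = 57/70 = 0.81429. p̂ − p₀ = 0.064286.
Continuity correction 1/(2n) = 1/140 = 0.007143.
Corrected numerator: |0.064286| − 0.007143 = 0.057143.
Null standard error: √(0.75·0.25/70) = √0.002678571 = 0.051755.
z = +0.057143/0.051755 = 1.104.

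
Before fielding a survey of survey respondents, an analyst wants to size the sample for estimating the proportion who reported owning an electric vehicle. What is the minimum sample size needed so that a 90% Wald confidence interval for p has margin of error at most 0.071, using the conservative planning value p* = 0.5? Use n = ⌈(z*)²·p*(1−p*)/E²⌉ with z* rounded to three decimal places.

n = 135

z* = 1.645 at the 90% level.
p*(1−p*) = 0.50·0.50 = 0.2500.
Required n before rounding: 2.706025 × 0.2500 / 0.071² = 134.201.
Rounding up, n = 135.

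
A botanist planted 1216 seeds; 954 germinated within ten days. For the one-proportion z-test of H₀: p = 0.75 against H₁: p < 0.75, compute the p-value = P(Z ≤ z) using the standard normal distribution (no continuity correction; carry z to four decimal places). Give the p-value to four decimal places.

p-value = 0.9973

Sample proportion p̂ = 954/1216 = 0.78454.
Under H₀, SE = √(p₀(1−p₀)/n) = √(0.75·0.25/1216) = √0.000154194 = 0.012417.
z = (p̂ − p₀)/SE = (954/1216 − 0.75)/0.012417 ≈ 2.7815.
From the standard normal, P(Z ≤ z) = 0.9973.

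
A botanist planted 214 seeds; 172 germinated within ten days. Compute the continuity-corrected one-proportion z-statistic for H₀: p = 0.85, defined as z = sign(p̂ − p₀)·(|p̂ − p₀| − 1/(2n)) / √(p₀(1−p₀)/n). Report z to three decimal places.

z = -1.800

With x = 172 successes in n = 214, p̂ = 0.80374. p̂ − p₀ = -0.046262.
Continuity correction 1/(2n) = 1/428 = 0.002336.
Corrected numerator: |-0.046262| − 0.002336 = 0.043926.
Null standard error: √(0.85·0.15/214) = √0.000595794 = 0.024409.
z = (−)0.043926/0.024409 = -1.800.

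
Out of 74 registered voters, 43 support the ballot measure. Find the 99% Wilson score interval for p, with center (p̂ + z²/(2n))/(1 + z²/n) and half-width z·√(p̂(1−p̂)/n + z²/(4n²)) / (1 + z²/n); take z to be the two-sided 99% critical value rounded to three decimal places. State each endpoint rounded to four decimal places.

(0.4327, 0.7161)

p̂ = 43/74 = 0.58108; z = 2.576, so z² = 6.635776.
1 + z²/n = 1.089673.
Adjusted center: (0.58108 + z²/(2n))/1.089673 = 0.57441.
Radicand: p̂(1−p̂)/n + z²/(4n²) = 0.003289539 + 0.000302948 = 0.003592487.
Half-width = z·√(radicand)/denom = 2.576·0.059937/1.089673 = 0.14169.
CI: 0.57441 ± 0.14169 = (0.4327, 0.7161).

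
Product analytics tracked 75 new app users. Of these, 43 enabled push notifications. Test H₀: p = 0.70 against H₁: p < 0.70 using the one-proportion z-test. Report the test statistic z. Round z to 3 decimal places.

The sample proportion is 43/75 = 0.57333.
Null standard error: √(0.70·0.30/75) = √0.002800000 = 0.052915.
z = (p̂ − p₀)/SE = (0.57333 − 0.70)/0.052915 = -2.394.

z = -2.394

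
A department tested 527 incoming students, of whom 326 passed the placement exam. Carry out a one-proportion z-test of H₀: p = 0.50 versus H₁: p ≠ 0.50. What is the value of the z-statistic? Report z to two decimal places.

z = 5.45

With x = 326 successes in n = 527, p̂ = 0.61860.
Under H₀, SE = √(p₀(1−p₀)/n) = √(0.50·0.50/527) = √0.000474383 = 0.021780.
z = (0.61860 − 0.50)/0.021780 = 0.11860/0.021780 = 5.45.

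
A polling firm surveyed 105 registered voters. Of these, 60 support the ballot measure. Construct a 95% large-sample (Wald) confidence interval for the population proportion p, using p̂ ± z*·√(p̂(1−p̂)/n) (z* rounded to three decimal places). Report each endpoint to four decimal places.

Sample proportion p̂ = 60/105 = 0.57143.
Standard error of p̂: √(0.244898/105) = √0.002332362 = 0.048295.
For 95% confidence, z* = 1.960.
Margin = 1.960·0.048295 = 0.09466.
So the interval runs from 0.4768 to 0.6661.

(0.4768, 0.6661)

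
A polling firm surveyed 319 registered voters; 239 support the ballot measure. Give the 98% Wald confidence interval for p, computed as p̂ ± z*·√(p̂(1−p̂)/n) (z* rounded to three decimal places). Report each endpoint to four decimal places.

Sample proportion p̂ = 239/319 = 0.74922.
SE(p̂) = √(0.74922·0.25078/319) = 0.024269.
For 98% confidence, z* = 2.326.
Margin = 2.326·0.024269 = 0.05645.
So the interval runs from 0.6928 to 0.8057.

(0.6928, 0.8057)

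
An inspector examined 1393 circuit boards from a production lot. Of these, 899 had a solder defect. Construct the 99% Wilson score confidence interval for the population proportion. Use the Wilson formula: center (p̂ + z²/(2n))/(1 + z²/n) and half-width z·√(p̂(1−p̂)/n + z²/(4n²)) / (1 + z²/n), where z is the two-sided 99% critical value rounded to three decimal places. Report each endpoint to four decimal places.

Here p̂ = 899/1393 = 0.64537 and z = 2.576 (z² = 6.635776).
Denominator 1 + z²/n = 1 + 6.635776/1393 = 1.004764.
Adjusted center: (0.64537 + z²/(2n))/1.004764 = 0.64468.
Radicand: p̂(1−p̂)/n + z²/(4n²) = 0.000164298 + 0.000000855 = 0.000165153.
Half-width = 2.576·√0.000165153/1.004764 = 0.03295.
So the interval runs from 0.6117 to 0.6776.

(0.6117, 0.6776)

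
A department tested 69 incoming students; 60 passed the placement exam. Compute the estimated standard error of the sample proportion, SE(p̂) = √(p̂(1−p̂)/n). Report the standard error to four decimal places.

With x = 60 successes in n = 69, p̂ = 0.86957.
p̂(1−p̂) = 0.86957·0.13043 = 0.113418.
Dividing by n and taking the root: √0.001643739 = 0.0405.

SE = 0.0405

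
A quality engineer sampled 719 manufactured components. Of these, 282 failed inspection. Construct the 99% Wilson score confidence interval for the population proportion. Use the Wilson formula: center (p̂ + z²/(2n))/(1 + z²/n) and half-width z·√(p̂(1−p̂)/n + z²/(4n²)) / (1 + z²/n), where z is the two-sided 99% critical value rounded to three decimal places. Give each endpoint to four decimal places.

p̂ = 282/719 = 0.39221; z = 2.576, so z² = 6.635776.
Denominator 1 + z²/n = 1 + 6.635776/719 = 1.009229.
Center = (0.39221 + 0.004615)/1.009229 = 0.39320.
Radicand: p̂(1−p̂)/n + z²/(4n²) = 0.000331546 + 0.000003209 = 0.000334755.
Half-width = 2.576·√0.000334755/1.009229 = 0.04670.
CI: 0.39320 ± 0.04670 = (0.3465, 0.4399).

(0.3465, 0.4399)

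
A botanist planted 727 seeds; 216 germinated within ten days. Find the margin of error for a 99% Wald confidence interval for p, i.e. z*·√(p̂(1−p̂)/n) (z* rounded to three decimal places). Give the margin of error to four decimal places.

The sample proportion is 216/727 = 0.29711.
SE = √(p̂(1−p̂)/n) = √(0.208836/727) = 0.016949.
The 99% critical value is z* = 2.576.
Margin of error = z*·SE = 2.576 × 0.016949 = 0.0437.

ME = 0.0437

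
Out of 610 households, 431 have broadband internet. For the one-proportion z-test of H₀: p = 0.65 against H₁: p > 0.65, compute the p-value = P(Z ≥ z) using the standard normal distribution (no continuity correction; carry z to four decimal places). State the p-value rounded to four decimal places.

p-value = 0.0017

The sample proportion is 431/610 = 0.70656.
SE₀ = √(0.65·0.35/610) = 0.019312.
Test statistic (full precision, shown to 4 dp): z = (431/610 − 0.65)/SE₀ ≈ 2.9286.
p-value = P(Z ≥ z) with z = 2.9286 → 0.0017.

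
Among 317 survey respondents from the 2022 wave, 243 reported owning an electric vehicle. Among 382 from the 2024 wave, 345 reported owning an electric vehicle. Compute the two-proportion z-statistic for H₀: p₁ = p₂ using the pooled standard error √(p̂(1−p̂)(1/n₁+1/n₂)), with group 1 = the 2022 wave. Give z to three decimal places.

Sample proportions: p̂₁ = 243/317 = 0.76656 and p̂₂ = 345/382 = 0.90314.
Pooled p̂ = (243+345)/(317+382) = 588/699 = 0.84120.
SE = √[p̂(1−p̂)(1/n₁+1/n₂)] = √[0.84120·0.15880·(1/317+1/382)] ≈ 0.027768.
z = -0.13658/0.027768 = -4.919.

z = -4.919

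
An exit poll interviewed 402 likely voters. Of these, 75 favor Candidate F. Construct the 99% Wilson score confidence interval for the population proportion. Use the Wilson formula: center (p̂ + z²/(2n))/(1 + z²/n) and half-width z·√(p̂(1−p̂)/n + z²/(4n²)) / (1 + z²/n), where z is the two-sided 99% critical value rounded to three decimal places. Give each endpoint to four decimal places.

Here p̂ = 75/402 = 0.18657 and z = 2.576 (z² = 6.635776).
1 + z²/n = 1.016507.
Center = (0.18657 + 0.008253)/1.016507 = 0.19166.
Radicand: p̂(1−p̂)/n + z²/(4n²) = 0.000377512 + 0.000010265 = 0.000387777.
Half-width = 2.576·√0.000387777/1.016507 = 0.04990.
Interval: 0.19166 ± 0.04990 → (0.1418, 0.2416).

(0.1418, 0.2416)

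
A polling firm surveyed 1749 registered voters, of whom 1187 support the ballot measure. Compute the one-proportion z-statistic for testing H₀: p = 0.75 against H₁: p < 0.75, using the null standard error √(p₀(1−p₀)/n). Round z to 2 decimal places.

p̂ = 1187/1749 = 0.67867.
Under H₀, SE = √(p₀(1−p₀)/n) = √(0.75·0.25/1749) = √0.000107204 = 0.010354.
z = (p̂ − p₀)/SE = (0.67867 − 0.75)/0.010354 = -6.89.

z = -6.89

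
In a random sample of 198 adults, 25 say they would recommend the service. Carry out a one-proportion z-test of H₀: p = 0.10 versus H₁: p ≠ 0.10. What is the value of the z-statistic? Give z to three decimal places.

z = 1.232

The sample proportion is 25/198 = 0.12626.
Null standard error: √(0.10·0.90/198) = √0.000454545 = 0.021320.
z = (p̂ − p₀)/SE = (0.12626 − 0.10)/0.021320 = 1.232.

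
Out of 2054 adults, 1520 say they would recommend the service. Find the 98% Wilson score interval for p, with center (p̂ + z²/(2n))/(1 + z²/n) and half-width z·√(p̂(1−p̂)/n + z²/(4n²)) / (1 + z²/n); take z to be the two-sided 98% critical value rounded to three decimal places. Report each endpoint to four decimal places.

(0.7169, 0.7619)

p̂ = 1520/2054 = 0.74002; z = 2.326, so z² = 5.410276.
Denominator 1 + z²/n = 1 + 5.410276/2054 = 1.002634.
Center = (0.74002 + 0.001317)/1.002634 = 0.73939.
Radicand: p̂(1−p̂)/n + z²/(4n²) = 0.000093666 + 0.000000321 = 0.000093987.
Half-width = z·√(radicand)/denom = 2.326·0.009695/1.002634 = 0.02249.
So the interval runs from 0.7169 to 0.7619.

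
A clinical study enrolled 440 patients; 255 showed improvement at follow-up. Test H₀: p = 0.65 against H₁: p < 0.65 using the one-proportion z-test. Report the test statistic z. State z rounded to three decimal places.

p̂ = 255/440 = 0.57955.
SE₀ = √(0.65·0.35/440) = 0.022739.
z = (p̂ − p₀)/SE = (0.57955 − 0.65)/0.022739 = -3.098.

z = -3.098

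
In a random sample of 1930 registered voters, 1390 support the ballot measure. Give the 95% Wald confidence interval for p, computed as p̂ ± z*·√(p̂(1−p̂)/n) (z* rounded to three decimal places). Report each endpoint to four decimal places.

(0.7002, 0.7402)

The sample proportion is 1390/1930 = 0.72021.
SE(p̂) = √(0.72021·0.27979/1930) = 0.010218.
z* = 1.960 at the 95% level.
Margin of error: 1.960 × 0.010218 = 0.02003.
So the interval runs from 0.7002 to 0.7402.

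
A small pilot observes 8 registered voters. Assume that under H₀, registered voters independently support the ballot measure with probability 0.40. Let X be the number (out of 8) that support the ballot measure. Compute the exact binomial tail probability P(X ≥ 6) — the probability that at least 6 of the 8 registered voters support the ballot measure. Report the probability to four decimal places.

P = 0.0498

X ~ Binomial(n=8, p=0.40).
P(X ≥ 6) = C(8,6)·0.40^6·0.60^2 + C(8,7)·0.40^7·0.60^1 + C(8,8)·0.40^8·0.60^0.
= 0.041288 + 0.007864 + 0.000655 = 0.0498.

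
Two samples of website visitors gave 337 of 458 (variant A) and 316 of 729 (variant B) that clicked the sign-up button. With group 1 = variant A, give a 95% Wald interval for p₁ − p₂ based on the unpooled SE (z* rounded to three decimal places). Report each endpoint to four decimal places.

(0.2483, 0.3564)

p̂₁ = 337/458 = 0.73581, p̂₂ = 316/729 = 0.43347; p̂₁ − p̂₂ = 0.30234.
Unpooled SE = √(p̂₁(1−p̂₁)/n₁ + p̂₂(1−p̂₂)/n₂) = √(0.000424442 + 0.000336864) = 0.027592.
The 95% critical value is z* = 1.960. Margin = 1.960·0.027592 = 0.05408.
CI: 0.30234 ± 0.05408 = (0.2483, 0.3564).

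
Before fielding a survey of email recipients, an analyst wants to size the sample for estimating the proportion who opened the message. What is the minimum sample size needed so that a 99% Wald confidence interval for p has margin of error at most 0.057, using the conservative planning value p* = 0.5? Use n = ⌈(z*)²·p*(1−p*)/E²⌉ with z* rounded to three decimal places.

n = 511

z* = 2.576 at the 99% level.
p*(1−p*) = 0.2500.
Required n before rounding: 6.635776 × 0.2500 / 0.057² = 510.601.
Rounding up, n = 511.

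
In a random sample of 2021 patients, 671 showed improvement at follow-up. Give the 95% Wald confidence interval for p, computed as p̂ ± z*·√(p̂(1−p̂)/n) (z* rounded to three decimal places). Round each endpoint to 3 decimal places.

(0.311, 0.353)

Sample proportion p̂ = 671/2021 = 0.33201.
SE(p̂) = √(0.33201·0.66799/2021) = 0.010476.
z* = 1.960 at the 95% level.
Margin = 1.960·0.010476 = 0.02053.
CI: 0.33201 ± 0.02053 = (0.311, 0.353).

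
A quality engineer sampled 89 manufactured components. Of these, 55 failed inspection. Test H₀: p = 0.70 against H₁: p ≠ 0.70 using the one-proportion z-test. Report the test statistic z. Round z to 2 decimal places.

With x = 55 successes in n = 89, p̂ = 0.61798.
SE₀ = √(0.70·0.30/89) = 0.048575.
Test statistic: z = -0.08202/0.048575 = -1.69.

z = -1.69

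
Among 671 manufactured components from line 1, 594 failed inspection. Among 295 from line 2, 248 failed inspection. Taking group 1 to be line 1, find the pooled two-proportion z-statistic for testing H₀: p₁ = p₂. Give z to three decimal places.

z = 1.907

p̂₁ = 594/671 = 0.88525, p̂₂ = 248/295 = 0.84068.
Pooled p̂ = (594+248)/(671+295) = 842/966 = 0.87164.
Pooled SE = √[0.1118870·0.00488014] ≈ 0.023367.
z = 0.04457/0.023367 = 1.907.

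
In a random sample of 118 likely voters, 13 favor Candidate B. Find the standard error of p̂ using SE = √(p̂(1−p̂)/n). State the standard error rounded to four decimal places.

With x = 13 successes in n = 118, p̂ = 0.11017.
p̂(1−p̂) = 0.11017·0.88983 = 0.098033.
SE = √(0.098033/118) = 0.0288.

SE = 0.0288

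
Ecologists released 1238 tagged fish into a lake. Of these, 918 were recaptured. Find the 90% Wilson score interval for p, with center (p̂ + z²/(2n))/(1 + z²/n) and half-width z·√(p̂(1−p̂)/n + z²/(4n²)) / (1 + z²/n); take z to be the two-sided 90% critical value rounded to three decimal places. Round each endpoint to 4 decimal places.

Here p̂ = 918/1238 = 0.74152 and z = 1.645 (z² = 2.706025).
1 + z²/n = 1.002186.
Center = (0.74152 + 0.001093)/1.002186 = 0.74099.
Radicand: p̂(1−p̂)/n + z²/(4n²) = 0.000154821 + 0.000000441 = 0.000155262.
Half-width = 1.645·√0.000155262/1.002186 = 0.02045.
So the interval runs from 0.7205 to 0.7614.

(0.7205, 0.7614)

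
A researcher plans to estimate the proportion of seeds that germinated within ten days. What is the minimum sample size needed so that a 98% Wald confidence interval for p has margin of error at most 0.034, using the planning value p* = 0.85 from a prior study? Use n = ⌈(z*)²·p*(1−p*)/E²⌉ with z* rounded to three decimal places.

z* = 2.326 at the 98% level.
p*(1−p*) = 0.85·0.15 = 0.1275.
Required n before rounding: 5.410276 × 0.1275 / 0.034² = 596.722.
⌈596.722⌉ = 597.

n = 597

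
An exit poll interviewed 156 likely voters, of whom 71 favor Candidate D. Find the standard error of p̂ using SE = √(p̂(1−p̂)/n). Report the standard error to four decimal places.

SE = 0.0399

p̂ = 71/156 = 0.45513.
p̂(1−p̂) = 0.45513·0.54487 = 0.247987.
Dividing by n and taking the root: √0.001589660 = 0.0399.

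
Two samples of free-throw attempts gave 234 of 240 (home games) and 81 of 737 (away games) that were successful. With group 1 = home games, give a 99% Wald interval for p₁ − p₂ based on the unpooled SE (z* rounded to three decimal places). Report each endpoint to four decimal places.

(0.8257, 0.9045)

p̂₁ = 234/240 = 0.97500, p̂₂ = 81/737 = 0.10991; p̂₁ − p̂₂ = 0.86509.
Unpooled SE = √(p̂₁(1−p̂₁)/n₁ + p̂₂(1−p̂₂)/n₂) = √(0.000101563 + 0.000132735) = 0.015307.
The 99% critical value is z* = 2.576. Margin of error = 0.03943.
CI: 0.86509 ± 0.03943 = (0.8257, 0.9045).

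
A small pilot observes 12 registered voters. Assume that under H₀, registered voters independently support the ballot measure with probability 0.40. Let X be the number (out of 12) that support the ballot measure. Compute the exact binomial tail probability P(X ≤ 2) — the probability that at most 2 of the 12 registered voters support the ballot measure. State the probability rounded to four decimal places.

P = 0.0834

X ~ Binomial(n=12, p=0.40).
P(X ≤ 2) = C(12,0)·0.40^0·0.60^12 + C(12,1)·0.40^1·0.60^11 + C(12,2)·0.40^2·0.60^10.
= 0.002177 + 0.017414 + 0.063852 = 0.0834.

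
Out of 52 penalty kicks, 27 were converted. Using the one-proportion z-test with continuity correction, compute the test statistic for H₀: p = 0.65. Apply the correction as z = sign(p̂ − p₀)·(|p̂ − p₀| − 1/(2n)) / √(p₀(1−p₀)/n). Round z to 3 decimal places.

p̂ = 27/52 = 0.51923. p̂ − p₀ = -0.130769.
1/(2n) = 0.009615.
Corrected numerator: |-0.130769| − 0.009615 = 0.121154.
SE₀ = √(0.65·0.35/52) = 0.066144.
z = −0.121154/0.066144 = -1.832.

z = -1.832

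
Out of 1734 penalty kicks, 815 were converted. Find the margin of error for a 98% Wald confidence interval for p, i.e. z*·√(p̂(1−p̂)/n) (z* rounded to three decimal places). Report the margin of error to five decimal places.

ME = 0.02788

Sample proportion p̂ = 815/1734 = 0.47001.
SE = √(p̂(1−p̂)/n) = √(0.249101/1734) = 0.011986.
The 98% critical value is z* = 2.326.
Margin of error = z*·SE = 2.326 × 0.011986 = 0.02788.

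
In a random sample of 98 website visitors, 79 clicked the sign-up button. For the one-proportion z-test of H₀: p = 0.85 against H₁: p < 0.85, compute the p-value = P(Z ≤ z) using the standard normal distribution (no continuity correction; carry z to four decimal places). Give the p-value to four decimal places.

p-value = 0.1119

p̂ = 79/98 = 0.80612.
Null standard error: √(0.85·0.15/98) = √0.001301020 = 0.036070.
Test statistic (full precision, shown to 4 dp): z = (79/98 − 0.85)/SE₀ ≈ -1.2165.
From the standard normal, P(Z ≤ z) = 0.1119.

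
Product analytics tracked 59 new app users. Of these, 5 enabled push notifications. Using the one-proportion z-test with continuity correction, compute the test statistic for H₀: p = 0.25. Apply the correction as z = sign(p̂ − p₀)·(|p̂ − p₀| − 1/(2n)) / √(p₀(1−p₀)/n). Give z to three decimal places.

With x = 5 successes in n = 59, p̂ = 0.08475. p̂ − p₀ = -0.165254.
1/(2n) = 0.008475.
Corrected numerator: |-0.165254| − 0.008475 = 0.156779.
SE₀ = √(0.25·0.75/59) = 0.056373.
z = (−)0.156779/0.056373 = -2.781.

z = -2.781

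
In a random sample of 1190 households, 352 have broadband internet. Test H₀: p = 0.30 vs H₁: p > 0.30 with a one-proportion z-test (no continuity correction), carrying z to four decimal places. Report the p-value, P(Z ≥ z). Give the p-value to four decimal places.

With x = 352 successes in n = 1190, p̂ = 0.29580.
SE₀ = √(0.30·0.70/1190) = 0.013284.
Test statistic (full precision, shown to 4 dp): z = (352/1190 − 0.30)/SE₀ ≈ -0.3163.
p-value = P(Z ≥ z) with z = -0.3163 → 0.6241.

p-value = 0.6241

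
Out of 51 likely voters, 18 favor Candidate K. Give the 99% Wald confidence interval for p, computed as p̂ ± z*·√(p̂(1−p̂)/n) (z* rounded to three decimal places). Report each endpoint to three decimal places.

(0.181, 0.525)

With x = 18 successes in n = 51, p̂ = 0.35294.
SE(p̂) = √(0.35294·0.64706/51) = 0.066917.
z* = 2.576 at the 99% level.
Margin of error: 2.576 × 0.066917 = 0.17238.
CI: 0.35294 ± 0.17238 = (0.181, 0.525).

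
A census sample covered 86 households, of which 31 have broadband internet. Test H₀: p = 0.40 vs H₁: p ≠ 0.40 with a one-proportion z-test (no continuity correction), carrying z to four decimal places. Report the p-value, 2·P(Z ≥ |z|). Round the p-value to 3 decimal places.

p-value = 0.454

With x = 31 successes in n = 86, p̂ = 0.36047.
Null standard error: √(0.40·0.60/86) = √0.002790698 = 0.052827.
Test statistic (full precision, shown to 4 dp): z = (31/86 − 0.40)/SE₀ ≈ -0.7484.
p-value = 2·P(Z ≥ |z|) with z = -0.7484 → 0.454.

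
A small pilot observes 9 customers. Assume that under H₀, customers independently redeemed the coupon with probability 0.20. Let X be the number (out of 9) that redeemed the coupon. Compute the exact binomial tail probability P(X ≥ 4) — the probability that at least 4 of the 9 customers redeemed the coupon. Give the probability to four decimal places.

P = 0.0856

X is binomial with n = 9 and p = 0.20.
P(X ≥ 4) = Σ_{j=4}^{9} C(9,j)·0.20^j·0.80^{9−j}.
= 0.066060 + 0.016515 + 0.002753 + 0.000295 + 0.000018 + 0.000001 = 0.0856.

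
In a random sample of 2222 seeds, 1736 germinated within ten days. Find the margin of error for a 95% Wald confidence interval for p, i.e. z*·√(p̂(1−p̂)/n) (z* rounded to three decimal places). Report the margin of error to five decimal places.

Sample proportion p̂ = 1736/2222 = 0.78128.
SE(p̂) = √(0.78128·0.21872/2222) = 0.008770.
The 95% critical value is z* = 1.960.
So ME = 0.01719.

ME = 0.01719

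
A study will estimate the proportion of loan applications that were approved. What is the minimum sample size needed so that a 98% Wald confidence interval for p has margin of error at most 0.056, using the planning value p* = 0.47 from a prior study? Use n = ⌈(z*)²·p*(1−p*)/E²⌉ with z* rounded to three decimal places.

n = 430

For 98% confidence, z* = 2.326.
p*(1−p*) = 0.47·0.53 = 0.2491.
Required n before rounding: 5.410276 × 0.2491 / 0.056² = 429.751.
Rounding up, n = 430.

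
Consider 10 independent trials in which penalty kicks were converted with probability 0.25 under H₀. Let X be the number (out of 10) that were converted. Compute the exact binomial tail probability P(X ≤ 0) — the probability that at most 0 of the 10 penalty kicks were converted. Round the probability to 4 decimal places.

X is binomial with n = 10 and p = 0.25.
P(X ≤ 0) = C(10,0)·0.25^0·0.75^10.
= 0.056314 = 0.0563.

P = 0.0563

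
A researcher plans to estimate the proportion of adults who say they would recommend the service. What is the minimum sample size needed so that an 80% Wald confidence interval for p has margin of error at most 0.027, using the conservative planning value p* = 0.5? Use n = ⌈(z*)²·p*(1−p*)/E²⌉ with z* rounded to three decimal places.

n = 564

For 80% confidence, z* = 1.282.
p*(1−p*) = 0.2500.
(z*)²·p*(1−p*)/E² = 1.643524·0.2500/0.000729 = 563.623.
Rounding up, n = 564.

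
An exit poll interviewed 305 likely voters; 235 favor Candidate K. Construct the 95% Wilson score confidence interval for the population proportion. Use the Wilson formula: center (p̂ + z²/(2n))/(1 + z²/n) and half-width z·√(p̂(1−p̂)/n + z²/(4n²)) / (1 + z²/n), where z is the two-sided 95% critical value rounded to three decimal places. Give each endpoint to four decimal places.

Here p̂ = 235/305 = 0.77049 and z = 1.960 (z² = 3.841600).
1 + z²/n = 1.012595.
Adjusted center: (0.77049 + z²/(2n))/1.012595 = 0.76713.
Radicand: p̂(1−p̂)/n + z²/(4n²) = 0.000579784 + 0.000010324 = 0.000590108.
Half-width = z·√(radicand)/denom = 1.960·0.024292/1.012595 = 0.04702.
So the interval runs from 0.7201 to 0.8141.

(0.7201, 0.8141)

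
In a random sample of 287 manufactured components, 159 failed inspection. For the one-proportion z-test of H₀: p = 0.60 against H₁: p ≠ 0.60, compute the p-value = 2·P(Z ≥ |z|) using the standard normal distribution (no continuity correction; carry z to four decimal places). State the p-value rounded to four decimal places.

The sample proportion is 159/287 = 0.55401.
Under H₀, SE = √(p₀(1−p₀)/n) = √(0.60·0.40/287) = √0.000836237 = 0.028918.
z = (p̂ − p₀)/SE = (159/287 − 0.60)/0.028918 ≈ -1.5905.
From the standard normal, 2·P(Z ≥ |z|) = 0.1117.

p-value = 0.1117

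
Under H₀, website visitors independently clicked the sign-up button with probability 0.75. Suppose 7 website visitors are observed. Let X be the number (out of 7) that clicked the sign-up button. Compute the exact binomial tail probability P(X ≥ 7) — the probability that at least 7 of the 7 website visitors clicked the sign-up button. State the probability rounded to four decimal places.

X ~ Binomial(n=7, p=0.75).
P(X ≥ 7) = C(7,7)·0.75^7·0.25^0.
= 0.133484 = 0.1335.

P = 0.1335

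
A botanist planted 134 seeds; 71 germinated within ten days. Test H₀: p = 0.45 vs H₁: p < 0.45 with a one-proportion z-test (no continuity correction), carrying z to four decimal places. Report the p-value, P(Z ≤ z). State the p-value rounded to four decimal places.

p-value = 0.9684

With x = 71 successes in n = 134, p̂ = 0.52985.
SE₀ = √(0.45·0.55/134) = 0.042977.
Test statistic (full precision, shown to 4 dp): z = (71/134 − 0.45)/SE₀ ≈ 1.8580.
p-value = P(Z ≤ z) with z = 1.8580 → 0.9684.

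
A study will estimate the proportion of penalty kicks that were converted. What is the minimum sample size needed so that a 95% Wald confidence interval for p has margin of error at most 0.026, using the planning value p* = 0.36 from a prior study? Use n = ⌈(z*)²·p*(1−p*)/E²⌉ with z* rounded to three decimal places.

z* = 1.960 at the 95% level.
p*(1−p*) = 0.36·0.64 = 0.2304.
(z*)²·p*(1−p*)/E² = 3.841600·0.2304/0.000676 = 1309.326.
⌈1309.326⌉ = 1310.

n = 1310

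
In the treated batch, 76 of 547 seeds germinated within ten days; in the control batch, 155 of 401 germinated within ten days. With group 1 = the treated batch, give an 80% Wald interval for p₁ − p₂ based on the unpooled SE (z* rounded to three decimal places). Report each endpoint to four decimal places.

p̂₁ = 76/547 = 0.13894, p̂₂ = 155/401 = 0.38653; p̂₁ − p̂₂ = -0.24759.
SE = √(0.000218712 + 0.000591335) = √0.000810047 = 0.028461.
For 80% confidence, z* = 1.282. Margin of error = 0.03649.
So the interval runs from -0.2841 to -0.2111.

(-0.2841, -0.2111)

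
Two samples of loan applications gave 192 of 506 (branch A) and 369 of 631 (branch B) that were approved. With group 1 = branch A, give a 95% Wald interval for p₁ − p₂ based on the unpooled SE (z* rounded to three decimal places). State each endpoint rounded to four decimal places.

p̂₁ = 0.37945, p̂₂ = 0.58479, so the observed difference is -0.20534.
SE = √(0.000465350 + 0.000384804) = √0.000850154 = 0.029157.
z* = 1.960 at the 95% level. Margin = 1.960·0.029157 = 0.05715.
CI: -0.20534 ± 0.05715 = (-0.2625, -0.1482).

(-0.2625, -0.1482)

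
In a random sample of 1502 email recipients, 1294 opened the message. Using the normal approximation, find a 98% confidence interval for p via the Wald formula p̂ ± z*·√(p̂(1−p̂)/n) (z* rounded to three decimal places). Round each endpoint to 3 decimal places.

(0.841, 0.882)

With x = 1294 successes in n = 1502, p̂ = 0.86152.
Standard error of p̂: √(0.119305/1502) = √0.000079431 = 0.008912.
z* = 2.326 at the 98% level.
Margin = 2.326·0.008912 = 0.02073.
Interval: 0.86152 ± 0.02073 → (0.841, 0.882).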